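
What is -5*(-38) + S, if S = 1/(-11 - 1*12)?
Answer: 4369/23 ≈ 189.96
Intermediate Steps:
S = -1/23 (S = 1/(-11 - 12) = 1/(-23) = -1/23 ≈ -0.043478)
-5*(-38) + S = -5*(-38) - 1/23 = 190 - 1/23 = 4369/23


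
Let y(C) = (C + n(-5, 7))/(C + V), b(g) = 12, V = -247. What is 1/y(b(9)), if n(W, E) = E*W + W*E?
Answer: 235/58 ≈ 4.0517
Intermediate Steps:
n(W, E) = 2*E*W (n(W, E) = E*W + E*W = 2*E*W)
y(C) = (-70 + C)/(-247 + C) (y(C) = (C + 2*7*(-5))/(C - 247) = (C - 70)/(-247 + C) = (-70 + C)/(-247 + C))
1/y(b(9)) = 1/((-70 + 12)/(-247 + 12)) = 1/(-58/(-235)) = 1/(-1/235*(-58)) = 1/(58/235) = 235/58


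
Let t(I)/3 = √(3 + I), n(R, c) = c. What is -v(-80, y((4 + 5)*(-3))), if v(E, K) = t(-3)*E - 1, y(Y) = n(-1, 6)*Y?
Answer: 1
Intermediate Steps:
t(I) = 3*√(3 + I)
y(Y) = 6*Y
v(E, K) = -1 (v(E, K) = (3*√(3 - 3))*E - 1 = (3*√0)*E - 1 = (3*0)*E - 1 = 0*E - 1 = 0 - 1 = -1)
-v(-80, y((4 + 5)*(-3))) = -1*(-1) = 1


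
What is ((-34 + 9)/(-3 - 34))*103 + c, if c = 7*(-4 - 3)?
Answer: 762/37 ≈ 20.595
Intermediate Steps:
c = -49 (c = 7*(-7) = -49)
((-34 + 9)/(-3 - 34))*103 + c = ((-34 + 9)/(-3 - 34))*103 - 49 = -25/(-37)*103 - 49 = -25*(-1/37)*103 - 49 = (25/37)*103 - 49 = 2575/37 - 49 = 762/37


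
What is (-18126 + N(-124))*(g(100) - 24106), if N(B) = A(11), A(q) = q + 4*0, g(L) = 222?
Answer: 432658660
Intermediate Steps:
A(q) = q (A(q) = q + 0 = q)
N(B) = 11
(-18126 + N(-124))*(g(100) - 24106) = (-18126 + 11)*(222 - 24106) = -18115*(-23884) = 432658660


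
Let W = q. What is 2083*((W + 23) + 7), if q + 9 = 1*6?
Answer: 56241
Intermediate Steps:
q = -3 (q = -9 + 1*6 = -9 + 6 = -3)
W = -3
2083*((W + 23) + 7) = 2083*((-3 + 23) + 7) = 2083*(20 + 7) = 2083*27 = 56241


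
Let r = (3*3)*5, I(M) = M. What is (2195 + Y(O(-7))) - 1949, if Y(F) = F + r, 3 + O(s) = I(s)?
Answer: 281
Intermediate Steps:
O(s) = -3 + s
r = 45 (r = 9*5 = 45)
Y(F) = 45 + F (Y(F) = F + 45 = 45 + F)
(2195 + Y(O(-7))) - 1949 = (2195 + (45 + (-3 - 7))) - 1949 = (2195 + (45 - 10)) - 1949 = (2195 + 35) - 1949 = 2230 - 1949 = 281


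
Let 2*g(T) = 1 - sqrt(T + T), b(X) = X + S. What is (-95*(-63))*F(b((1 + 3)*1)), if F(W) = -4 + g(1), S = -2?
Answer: -41895/2 - 5985*sqrt(2)/2 ≈ -25180.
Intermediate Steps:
b(X) = -2 + X (b(X) = X - 2 = -2 + X)
g(T) = 1/2 - sqrt(2)*sqrt(T)/2 (g(T) = (1 - sqrt(T + T))/2 = (1 - sqrt(2*T))/2 = (1 - sqrt(2)*sqrt(T))/2 = 1/2 - sqrt(2)*sqrt(T)/2)
F(W) = -7/2 - sqrt(2)/2 (F(W) = -4 + (1/2 - sqrt(2)*sqrt(1)/2) = -4 + (1/2 - 1/2*sqrt(2)*1) = -4 + (1/2 - sqrt(2)/2) = -7/2 - sqrt(2)/2)
(-95*(-63))*F(b((1 + 3)*1)) = (-95*(-63))*(-7/2 - sqrt(2)/2) = 5985*(-7/2 - sqrt(2)/2) = -41895/2 - 5985*sqrt(2)/2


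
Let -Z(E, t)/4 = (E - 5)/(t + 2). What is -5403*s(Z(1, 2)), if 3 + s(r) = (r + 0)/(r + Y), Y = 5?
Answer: 41423/3 ≈ 13808.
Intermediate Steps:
Z(E, t) = -4*(-5 + E)/(2 + t) (Z(E, t) = -4*(E - 5)/(t + 2) = -4*(-5 + E)/(2 + t))
s(r) = -3 + r/(5 + r) (s(r) = -3 + (r + 0)/(r + 5) = -3 + r/(5 + r))
-5403*s(Z(1, 2)) = -5403*(-15 - 8*(5 - 1*1)/(2 + 2))/(5 + 4*(5 - 1*1)/(2 + 2)) = -5403*(-15 - 8*(5 - 1)/4)/(5 + 4*(5 - 1)/4) = -5403*(-15 - 8*4/4)/(5 + 4*(¼)*4) = -5403*(-15 - 2*4)/(5 + 4) = -5403*(-15 - 8)/9 = -1801*(-23)/3 = -5403*(-23/9) = 41423/3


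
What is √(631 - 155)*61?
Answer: 122*√119 ≈ 1330.9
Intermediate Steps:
√(631 - 155)*61 = √476*61 = (2*√119)*61 = 122*√119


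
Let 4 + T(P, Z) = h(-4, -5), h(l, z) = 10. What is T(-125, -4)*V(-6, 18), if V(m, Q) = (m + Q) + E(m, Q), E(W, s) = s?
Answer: 180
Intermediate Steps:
T(P, Z) = 6 (T(P, Z) = -4 + 10 = 6)
V(m, Q) = m + 2*Q (V(m, Q) = (m + Q) + Q = (Q + m) + Q = m + 2*Q)
T(-125, -4)*V(-6, 18) = 6*(-6 + 2*18) = 6*(-6 + 36) = 6*30 = 180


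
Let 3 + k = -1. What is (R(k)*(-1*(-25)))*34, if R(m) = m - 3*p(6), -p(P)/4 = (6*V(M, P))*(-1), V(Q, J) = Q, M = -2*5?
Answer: 608600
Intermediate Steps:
M = -10
p(P) = -240 (p(P) = -4*6*(-10)*(-1) = -(-240)*(-1) = -4*60 = -240)
k = -4 (k = -3 - 1 = -4)
R(m) = 720 + m (R(m) = m - 3*(-240) = m + 720 = 720 + m)
(R(k)*(-1*(-25)))*34 = ((720 - 4)*(-1*(-25)))*34 = (716*25)*34 = 17900*34 = 608600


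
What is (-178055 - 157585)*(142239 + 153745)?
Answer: -99344069760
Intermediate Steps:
(-178055 - 157585)*(142239 + 153745) = -335640*295984 = -99344069760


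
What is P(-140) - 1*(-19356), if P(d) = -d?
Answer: 19496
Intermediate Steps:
P(-140) - 1*(-19356) = -1*(-140) - 1*(-19356) = 140 + 19356 = 19496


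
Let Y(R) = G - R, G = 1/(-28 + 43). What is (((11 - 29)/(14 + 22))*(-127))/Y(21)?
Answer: -1905/628 ≈ -3.0334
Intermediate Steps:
G = 1/15 ≈ 0.066667
Y(R) = 1/15 - R
(((11 - 29)/(14 + 22))*(-127))/Y(21) = (((11 - 29)/(14 + 22))*(-127))/(1/15 - 1*21) = (-18/36*(-127))/(1/15 - 21) = (-18*1/36*(-127))/(-314/15) = -½*(-127)*(-15/314) = (127/2)*(-15/314) = -1905/628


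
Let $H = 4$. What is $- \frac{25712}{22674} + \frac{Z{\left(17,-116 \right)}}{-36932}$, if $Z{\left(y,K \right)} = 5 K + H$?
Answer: $- \frac{117066920}{104674521} \approx -1.1184$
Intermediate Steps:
$Z{\left(y,K \right)} = 4 + 5 K$ ($Z{\left(y,K \right)} = 5 K + 4 = 4 + 5 K$)
$- \frac{25712}{22674} + \frac{Z{\left(17,-116 \right)}}{-36932} = - \frac{25712}{22674} + \frac{4 + 5 \left(-116\right)}{-36932} = \left(-25712\right) \frac{1}{22674} + \left(4 - 580\right) \left(- \frac{1}{36932}\right) = - \frac{12856}{11337} - - \frac{144}{9233} = - \frac{12856}{11337} + \frac{144}{9233} = - \frac{117066920}{104674521}$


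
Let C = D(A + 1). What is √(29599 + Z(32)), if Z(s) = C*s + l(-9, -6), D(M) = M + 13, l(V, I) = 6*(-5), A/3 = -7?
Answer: √29345 ≈ 171.30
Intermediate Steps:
A = -21 (A = 3*(-7) = -21)
l(V, I) = -30
D(M) = 13 + M
C = -7 (C = 13 + (-21 + 1) = 13 - 20 = -7)
Z(s) = -30 - 7*s (Z(s) = -7*s - 30 = -30 - 7*s)
√(29599 + Z(32)) = √(29599 + (-30 - 7*32)) = √(29599 + (-30 - 224)) = √(29599 - 254) = √29345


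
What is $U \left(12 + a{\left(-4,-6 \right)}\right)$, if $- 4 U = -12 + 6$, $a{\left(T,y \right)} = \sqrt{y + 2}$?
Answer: $18 + 3 i \approx 18.0 + 3.0 i$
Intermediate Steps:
$a{\left(T,y \right)} = \sqrt{2 + y}$
$U = \frac{3}{2}$ ($U = - \frac{-12 + 6}{4} = \left(- \frac{1}{4}\right) \left(-6\right) = \frac{3}{2} \approx 1.5$)
$U \left(12 + a{\left(-4,-6 \right)}\right) = \frac{3 \left(12 + \sqrt{2 - 6}\right)}{2} = \frac{3 \left(12 + \sqrt{-4}\right)}{2} = \frac{3 \left(12 + 2 i\right)}{2} = 18 + 3 i$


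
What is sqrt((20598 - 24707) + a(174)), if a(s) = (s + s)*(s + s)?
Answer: sqrt(116995) ≈ 342.05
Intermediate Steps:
a(s) = 4*s**2 (a(s) = (2*s)*(2*s) = 4*s**2)
sqrt((20598 - 24707) + a(174)) = sqrt((20598 - 24707) + 4*174**2) = sqrt(-4109 + 4*30276) = sqrt(-4109 + 121104) = sqrt(116995)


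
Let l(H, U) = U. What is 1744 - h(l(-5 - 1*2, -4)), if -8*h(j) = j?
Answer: 3487/2 ≈ 1743.5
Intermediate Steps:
h(j) = -j/8
1744 - h(l(-5 - 1*2, -4)) = 1744 - (-1)*(-4)/8 = 1744 - 1*1/2 = 1744 - 1/2 = 3487/2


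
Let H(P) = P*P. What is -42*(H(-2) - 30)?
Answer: 1092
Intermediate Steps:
H(P) = P²
-42*(H(-2) - 30) = -42*((-2)² - 30) = -42*(4 - 30) = -42*(-26) = 1092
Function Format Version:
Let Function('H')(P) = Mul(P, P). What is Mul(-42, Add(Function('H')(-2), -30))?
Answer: 1092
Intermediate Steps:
Function('H')(P) = Pow(P, 2)
Mul(-42, Add(Function('H')(-2), -30)) = Mul(-42, Add(Pow(-2, 2), -30)) = Mul(-42, Add(4, -30)) = Mul(-42, -26) = 1092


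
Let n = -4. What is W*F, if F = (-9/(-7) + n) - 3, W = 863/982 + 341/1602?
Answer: -17173880/2753037 ≈ -6.2382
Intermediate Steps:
W = 429347/393291 (W = 863*(1/982) + 341*(1/1602) = 863/982 + 341/1602 = 429347/393291 ≈ 1.0917)
F = -40/7 (F = (-9/(-7) - 4) - 3 = (-9*(-1/7) - 4) - 3 = (9/7 - 4) - 3 = -19/7 - 3 = -40/7 ≈ -5.7143)
W*F = (429347/393291)*(-40/7) = -17173880/2753037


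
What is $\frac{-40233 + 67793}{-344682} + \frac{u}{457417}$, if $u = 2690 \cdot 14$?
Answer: $\frac{14396600}{6063977169} \approx 0.0023741$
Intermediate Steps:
$u = 37660$
$\frac{-40233 + 67793}{-344682} + \frac{u}{457417} = \frac{-40233 + 67793}{-344682} + \frac{37660}{457417} = 27560 \left(- \frac{1}{344682}\right) + 37660 \cdot \frac{1}{457417} = - \frac{1060}{13257} + \frac{37660}{457417} = \frac{14396600}{6063977169}$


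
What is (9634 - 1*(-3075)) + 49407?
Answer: 62116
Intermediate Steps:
(9634 - 1*(-3075)) + 49407 = (9634 + 3075) + 49407 = 12709 + 49407 = 62116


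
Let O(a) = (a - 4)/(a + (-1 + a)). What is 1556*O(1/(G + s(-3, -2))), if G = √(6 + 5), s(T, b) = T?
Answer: 2334 - 778*√11 ≈ -246.33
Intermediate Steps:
G = √11 ≈ 3.3166
O(a) = (-4 + a)/(-1 + 2*a)
1556*O(1/(G + s(-3, -2))) = 1556*((-4 + 1/(√11 - 3))/(-1 + 2/(√11 - 3))) = 1556*((-4 + 1/(-3 + √11))/(-1 + 2/(-3 + √11))) = 1556*(-4 + 1/(-3 + √11))/(-1 + 2/(-3 + √11))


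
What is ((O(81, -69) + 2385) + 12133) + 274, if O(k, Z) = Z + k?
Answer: 14804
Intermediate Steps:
((O(81, -69) + 2385) + 12133) + 274 = (((-69 + 81) + 2385) + 12133) + 274 = ((12 + 2385) + 12133) + 274 = (2397 + 12133) + 274 = 14530 + 274 = 14804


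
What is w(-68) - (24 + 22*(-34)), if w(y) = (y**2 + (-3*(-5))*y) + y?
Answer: 4260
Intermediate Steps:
w(y) = y**2 + 16*y (w(y) = (y**2 + 15*y) + y = y**2 + 16*y)
w(-68) - (24 + 22*(-34)) = -68*(16 - 68) - (24 + 22*(-34)) = -68*(-52) - (24 - 748) = 3536 - 1*(-724) = 3536 + 724 = 4260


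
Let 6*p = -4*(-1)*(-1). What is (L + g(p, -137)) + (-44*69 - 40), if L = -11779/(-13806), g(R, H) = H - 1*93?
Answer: -45630857/13806 ≈ -3305.1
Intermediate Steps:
p = -2/3 (p = (-4*(-1)*(-1))/6 = (4*(-1))/6 = (1/6)*(-4) = -2/3 ≈ -0.66667)
g(R, H) = -93 + H (g(R, H) = H - 93 = -93 + H)
L = 11779/13806 (L = -11779*(-1/13806) = 11779/13806 ≈ 0.85318)
(L + g(p, -137)) + (-44*69 - 40) = (11779/13806 + (-93 - 137)) + (-44*69 - 40) = (11779/13806 - 230) + (-3036 - 40) = -3163601/13806 - 3076 = -45630857/13806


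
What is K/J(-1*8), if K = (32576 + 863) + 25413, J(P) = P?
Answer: -14713/2 ≈ -7356.5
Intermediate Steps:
K = 58852 (K = 33439 + 25413 = 58852)
K/J(-1*8) = 58852/((-1*8)) = 58852/(-8) = 58852*(-⅛) = -14713/2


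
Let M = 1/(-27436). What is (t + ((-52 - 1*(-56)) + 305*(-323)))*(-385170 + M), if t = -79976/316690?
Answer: 14985483438035979113/394941220 ≈ 3.7944e+10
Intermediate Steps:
t = -39988/158345 (t = -79976*1/316690 = -39988/158345 ≈ -0.25254)
M = -1/27436 ≈ -3.6448e-5
(t + ((-52 - 1*(-56)) + 305*(-323)))*(-385170 + M) = (-39988/158345 + ((-52 - 1*(-56)) + 305*(-323)))*(-385170 - 1/27436) = (-39988/158345 + ((-52 + 56) - 98515))*(-10567524121/27436) = (-39988/158345 + (4 - 98515))*(-10567524121/27436) = (-39988/158345 - 98511)*(-10567524121/27436) = -15598764283/158345*(-10567524121/27436) = 14985483438035979113/394941220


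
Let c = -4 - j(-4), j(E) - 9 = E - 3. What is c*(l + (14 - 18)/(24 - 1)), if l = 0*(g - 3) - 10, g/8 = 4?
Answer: 1404/23 ≈ 61.043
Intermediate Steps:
g = 32 (g = 8*4 = 32)
j(E) = 6 + E (j(E) = 9 + (E - 3) = 9 + (-3 + E) = 6 + E)
c = -6 (c = -4 - (6 - 4) = -4 - 1*2 = -4 - 2 = -6)
l = -10 (l = 0*(32 - 3) - 10 = 0*29 - 10 = 0 - 10 = -10)
c*(l + (14 - 18)/(24 - 1)) = -6*(-10 + (14 - 18)/(24 - 1)) = -6*(-10 - 4/23) = -6*(-234/23) = 1404/23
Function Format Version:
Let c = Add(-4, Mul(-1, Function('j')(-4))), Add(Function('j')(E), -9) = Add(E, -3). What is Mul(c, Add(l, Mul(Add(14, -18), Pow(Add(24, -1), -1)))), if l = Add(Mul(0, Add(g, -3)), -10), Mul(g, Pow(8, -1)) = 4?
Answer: Rational(1404, 23) ≈ 61.043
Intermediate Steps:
g = 32 (g = Mul(8, 4) = 32)
Function('j')(E) = Add(6, E) (Function('j')(E) = Add(9, Add(E, -3)) = Add(9, Add(-3, E)) = Add(6, E))
c = -6 (c = Add(-4, Mul(-1, Add(6, -4))) = Add(-4, Mul(-1, 2)) = Add(-4, -2) = -6)
l = -10 (l = Add(Mul(0, Add(32, -3)), -10) = Add(Mul(0, 29), -10) = Add(0, -10) = -10)
Mul(c, Add(l, Mul(Add(14, -18), Pow(Add(24, -1), -1)))) = Mul(-6, Add(-10, Mul(Add(14, -18), Pow(Add(24, -1), -1)))) = Mul(-6, Add(-10, Mul(-4, Pow(23, -1)))) = Mul(-6, Add(-10, Mul(-4, Rational(1, 23)))) = Mul(-6, Add(-10, Rational(-4, 23))) = Mul(-6, Rational(-234, 23)) = Rational(1404, 23)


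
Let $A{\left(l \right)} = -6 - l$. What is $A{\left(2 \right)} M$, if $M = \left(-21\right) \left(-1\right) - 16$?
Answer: $-40$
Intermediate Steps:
$M = 5$ ($M = 21 - 16 = 5$)
$A{\left(2 \right)} M = \left(-6 - 2\right) 5 = \left(-8\right) 5 = -40$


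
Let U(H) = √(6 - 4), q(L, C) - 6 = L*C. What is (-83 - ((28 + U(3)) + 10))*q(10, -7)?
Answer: 7744 + 64*√2 ≈ 7834.5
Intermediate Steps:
q(L, C) = 6 + C*L (q(L, C) = 6 + L*C = 6 + C*L)
U(H) = √2
(-83 - ((28 + U(3)) + 10))*q(10, -7) = (-83 - ((28 + √2) + 10))*(6 - 7*10) = (-83 - (38 + √2))*(6 - 70) = (-83 + (-38 - √2))*(-64) = (-121 - √2)*(-64) = 7744 + 64*√2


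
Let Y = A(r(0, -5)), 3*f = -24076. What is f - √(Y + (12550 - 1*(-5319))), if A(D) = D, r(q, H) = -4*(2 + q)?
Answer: -24076/3 - √17861 ≈ -8159.0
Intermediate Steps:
r(q, H) = -8 - 4*q
f = -24076/3 (f = (⅓)*(-24076) = -24076/3 ≈ -8025.3)
Y = -8 (Y = -8 - 4*0 = -8 + 0 = -8)
f - √(Y + (12550 - 1*(-5319))) = -24076/3 - √(-8 + (12550 - 1*(-5319))) = -24076/3 - √(-8 + (12550 + 5319)) = -24076/3 - √(-8 + 17869) = -24076/3 - √17861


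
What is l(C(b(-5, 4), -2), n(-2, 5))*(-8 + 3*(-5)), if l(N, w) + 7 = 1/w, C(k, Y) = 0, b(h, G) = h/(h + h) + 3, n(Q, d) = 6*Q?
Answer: 1955/12 ≈ 162.92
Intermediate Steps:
b(h, G) = 7/2 (b(h, G) = h/((2*h)) + 3 = (1/(2*h))*h + 3 = 1/2 + 3 = 7/2)
l(N, w) = -7 + 1/w
l(C(b(-5, 4), -2), n(-2, 5))*(-8 + 3*(-5)) = (-7 + 1/(6*(-2)))*(-8 + 3*(-5)) = (-7 + 1/(-12))*(-8 - 15) = (-7 - 1/12)*(-23) = -85/12*(-23) = 1955/12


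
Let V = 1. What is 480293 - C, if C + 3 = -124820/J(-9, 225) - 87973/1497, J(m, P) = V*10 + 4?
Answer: 5127065365/10479 ≈ 4.8927e+5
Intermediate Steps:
J(m, P) = 14 (J(m, P) = 1*10 + 4 = 10 + 4 = 14)
C = -94075018/10479 (C = -3 + (-124820/14 - 87973/1497) = -3 + (-124820*1/14 - 87973*1/1497) = -3 + (-62410/7 - 87973/1497) = -3 - 94043581/10479 = -94075018/10479 ≈ -8977.5)
480293 - C = 480293 - 1*(-94075018/10479) = 480293 + 94075018/10479 = 5127065365/10479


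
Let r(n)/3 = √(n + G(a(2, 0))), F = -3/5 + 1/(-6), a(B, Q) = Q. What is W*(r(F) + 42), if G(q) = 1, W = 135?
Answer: 5670 + 27*√210/2 ≈ 5865.6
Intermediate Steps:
F = -23/30 (F = -3*⅕ + 1*(-⅙) = -⅗ - ⅙ = -23/30 ≈ -0.76667)
r(n) = 3*√(1 + n) (r(n) = 3*√(n + 1) = 3*√(1 + n))
W*(r(F) + 42) = 135*(3*√(1 - 23/30) + 42) = 135*(3*√(7/30) + 42) = 135*(3*(√210/30) + 42) = 135*(√210/10 + 42) = 135*(42 + √210/10) = 5670 + 27*√210/2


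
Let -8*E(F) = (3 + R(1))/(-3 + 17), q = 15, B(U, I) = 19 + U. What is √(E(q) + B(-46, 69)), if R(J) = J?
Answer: I*√5299/14 ≈ 5.1996*I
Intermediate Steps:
E(F) = -1/28 (E(F) = -(3 + 1)/(8*(-3 + 17)) = -1/(2*14) = -⅛*2/7 = -1/28)
√(E(q) + B(-46, 69)) = √(-1/28 + (19 - 46)) = √(-1/28 - 27) = √(-757/28) = I*√5299/14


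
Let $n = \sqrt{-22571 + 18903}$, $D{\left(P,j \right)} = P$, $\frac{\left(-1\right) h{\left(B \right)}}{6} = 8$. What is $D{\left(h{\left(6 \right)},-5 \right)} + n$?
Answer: $-48 + 2 i \sqrt{917} \approx -48.0 + 60.564 i$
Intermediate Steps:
$h{\left(B \right)} = -48$ ($h{\left(B \right)} = \left(-6\right) 8 = -48$)
$n = 2 i \sqrt{917}$ ($n = \sqrt{-3668} = 2 i \sqrt{917} \approx 60.564 i$)
$D{\left(h{\left(6 \right)},-5 \right)} + n = -48 + 2 i \sqrt{917}$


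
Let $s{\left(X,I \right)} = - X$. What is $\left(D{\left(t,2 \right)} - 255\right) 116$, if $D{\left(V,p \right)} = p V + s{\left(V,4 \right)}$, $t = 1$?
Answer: $-29464$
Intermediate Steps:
$D{\left(V,p \right)} = - V + V p$ ($D{\left(V,p \right)} = p V - V = V p - V = - V + V p$)
$\left(D{\left(t,2 \right)} - 255\right) 116 = \left(1 \left(-1 + 2\right) - 255\right) 116 = \left(1 \cdot 1 - 255\right) 116 = \left(1 - 255\right) 116 = \left(-254\right) 116 = -29464$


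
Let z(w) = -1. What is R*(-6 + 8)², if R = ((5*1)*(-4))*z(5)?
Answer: 80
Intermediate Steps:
R = 20 (R = ((5*1)*(-4))*(-1) = (5*(-4))*(-1) = -20*(-1) = 20)
R*(-6 + 8)² = 20*(-6 + 8)² = 20*2² = 20*4 = 80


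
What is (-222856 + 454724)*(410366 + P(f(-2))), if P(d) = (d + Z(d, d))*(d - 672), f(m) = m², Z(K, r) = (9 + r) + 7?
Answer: 91433435912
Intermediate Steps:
Z(K, r) = 16 + r
P(d) = (-672 + d)*(16 + 2*d) (P(d) = (d + (16 + d))*(d - 672) = (16 + 2*d)*(-672 + d) = (-672 + d)*(16 + 2*d))
(-222856 + 454724)*(410366 + P(f(-2))) = (-222856 + 454724)*(410366 + (-10752 - 1328*(-2)² + 2*((-2)²)²)) = 231868*(410366 + (-10752 - 1328*4 + 2*4²)) = 231868*(410366 + (-10752 - 5312 + 2*16)) = 231868*(410366 + (-10752 - 5312 + 32)) = 231868*(410366 - 16032) = 231868*394334 = 91433435912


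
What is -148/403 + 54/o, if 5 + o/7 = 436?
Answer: -424754/1215851 ≈ -0.34935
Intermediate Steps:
o = 3017 (o = -35 + 7*436 = -35 + 3052 = 3017)
-148/403 + 54/o = -148/403 + 54/3017 = -424754/1215851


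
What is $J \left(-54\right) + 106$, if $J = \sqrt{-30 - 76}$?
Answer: $106 - 54 i \sqrt{106} \approx 106.0 - 555.96 i$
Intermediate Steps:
$J = i \sqrt{106}$ ($J = \sqrt{-106} = i \sqrt{106} \approx 10.296 i$)
$J \left(-54\right) + 106 = i \sqrt{106} \left(-54\right) + 106 = - 54 i \sqrt{106} + 106 = 106 - 54 i \sqrt{106}$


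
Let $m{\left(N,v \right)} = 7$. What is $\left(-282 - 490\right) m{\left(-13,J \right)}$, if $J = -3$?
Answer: $-5404$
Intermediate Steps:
$\left(-282 - 490\right) m{\left(-13,J \right)} = \left(-282 - 490\right) 7 = \left(-772\right) 7 = -5404$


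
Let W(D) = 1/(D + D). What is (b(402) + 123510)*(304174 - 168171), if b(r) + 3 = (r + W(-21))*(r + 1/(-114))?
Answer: 26521532299753/684 ≈ 3.8774e+10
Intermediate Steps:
W(D) = 1/(2*D)
b(r) = -3 + (-1/42 + r)*(-1/114 + r) (b(r) = -3 + (r + (1/2)/(-21))*(r + 1/(-114)) = -3 + (r + (1/2)*(-1/21))*(r - 1/114) = -3 + (r - 1/42)*(-1/114 + r) = -3 + (-1/42 + r)*(-1/114 + r))
(b(402) + 123510)*(304174 - 168171) = ((-14363/4788 + 402**2 - 13/399*402) + 123510)*(304174 - 168171) = ((-14363/4788 + 161604 - 1742/133) + 123510)*136003 = (773682877/4788 + 123510)*136003 = (1365048757/4788)*136003 = 26521532299753/684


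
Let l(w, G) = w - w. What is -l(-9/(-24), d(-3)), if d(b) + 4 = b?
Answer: 0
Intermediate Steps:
d(b) = -4 + b
l(w, G) = 0
-l(-9/(-24), d(-3)) = -1*0 = 0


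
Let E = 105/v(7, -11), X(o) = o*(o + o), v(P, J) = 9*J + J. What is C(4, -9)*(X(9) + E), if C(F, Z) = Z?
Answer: -31887/22 ≈ -1449.4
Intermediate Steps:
v(P, J) = 10*J
X(o) = 2*o**2 (X(o) = o*(2*o) = 2*o**2)
E = -21/22 (E = 105/((10*(-11))) = 105/(-110) = 105*(-1/110) = -21/22 ≈ -0.95455)
C(4, -9)*(X(9) + E) = -9*(2*9**2 - 21/22) = -9*(2*81 - 21/22) = -9*(162 - 21/22) = -9*3543/22 = -31887/22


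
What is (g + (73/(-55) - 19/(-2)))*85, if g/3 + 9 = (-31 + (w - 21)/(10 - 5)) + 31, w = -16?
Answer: -76721/22 ≈ -3487.3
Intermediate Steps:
g = -246/5 (g = -27 + 3*((-31 + (-16 - 21)/(10 - 5)) + 31) = -27 + 3*((-31 - 37/5) + 31) = -27 + 3*(-192/5 + 31) = -27 + 3*(-37/5) = -27 - 111/5 = -246/5 ≈ -49.200)
(g + (73/(-55) - 19/(-2)))*85 = (-246/5 + (73/(-55) - 19/(-2)))*85 = (-246/5 + (73*(-1/55) - 19*(-1/2)))*85 = (-246/5 + (-73/55 + 19/2))*85 = (-246/5 + 899/110)*85 = -4513/110*85 = -76721/22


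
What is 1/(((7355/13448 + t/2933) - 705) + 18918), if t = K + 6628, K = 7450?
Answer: 39442984/718585960751 ≈ 5.4890e-5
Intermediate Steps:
t = 14078 (t = 7450 + 6628 = 14078)
1/(((7355/13448 + t/2933) - 705) + 18918) = 1/(((7355/13448 + 14078/2933) - 705) + 18918) = 1/((210893159/39442984 - 705) + 18918) = 1/(-27596410561/39442984 + 18918) = 1/(718585960751/39442984) = 39442984/718585960751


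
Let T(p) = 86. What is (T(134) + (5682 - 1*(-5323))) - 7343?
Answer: 3748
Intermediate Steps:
(T(134) + (5682 - 1*(-5323))) - 7343 = (86 + (5682 - 1*(-5323))) - 7343 = (86 + (5682 + 5323)) - 7343 = (86 + 11005) - 7343 = 11091 - 7343 = 3748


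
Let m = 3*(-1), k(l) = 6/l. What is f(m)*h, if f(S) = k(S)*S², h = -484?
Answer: 8712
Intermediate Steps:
m = -3
f(S) = 6*S (f(S) = (6/S)*S² = 6*S)
f(m)*h = (6*(-3))*(-484) = -18*(-484) = 8712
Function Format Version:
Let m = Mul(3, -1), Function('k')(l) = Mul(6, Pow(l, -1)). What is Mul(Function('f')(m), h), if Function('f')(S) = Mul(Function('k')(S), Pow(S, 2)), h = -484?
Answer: 8712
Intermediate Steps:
m = -3
Function('f')(S) = Mul(6, S) (Function('f')(S) = Mul(Mul(6, Pow(S, -1)), Pow(S, 2)) = Mul(6, S))
Mul(Function('f')(m), h) = Mul(Mul(6, -3), -484) = Mul(-18, -484) = 8712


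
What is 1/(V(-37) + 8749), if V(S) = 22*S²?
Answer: 1/38867 ≈ 2.5729e-5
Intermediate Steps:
1/(V(-37) + 8749) = 1/(22*(-37)² + 8749) = 1/(22*1369 + 8749) = 1/(30118 + 8749) = 1/38867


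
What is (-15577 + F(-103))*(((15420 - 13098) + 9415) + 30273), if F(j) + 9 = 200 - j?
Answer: -642038830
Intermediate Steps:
F(j) = 191 - j (F(j) = -9 + (200 - j) = 191 - j)
(-15577 + F(-103))*(((15420 - 13098) + 9415) + 30273) = (-15577 + (191 - 1*(-103)))*(((15420 - 13098) + 9415) + 30273) = (-15577 + (191 + 103))*((2322 + 9415) + 30273) = (-15577 + 294)*(11737 + 30273) = -15283*42010 = -642038830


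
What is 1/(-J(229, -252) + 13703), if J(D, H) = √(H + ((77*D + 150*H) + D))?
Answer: 13703/187792399 + I*√20190/187792399 ≈ 7.2969e-5 + 7.5664e-7*I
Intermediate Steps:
J(D, H) = √(78*D + 151*H) (J(D, H) = √(H + (78*D + 150*H)) = √(78*D + 151*H))
1/(-J(229, -252) + 13703) = 1/(-√(78*229 + 151*(-252)) + 13703) = 1/(-√(17862 - 38052) + 13703) = 1/(-√(-20190) + 13703) = 1/(-I*√20190 + 13703) = 1/(13703 - I*√20190)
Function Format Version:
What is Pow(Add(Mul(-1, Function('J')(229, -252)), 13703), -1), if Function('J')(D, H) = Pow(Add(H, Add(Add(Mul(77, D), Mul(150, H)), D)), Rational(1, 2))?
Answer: Add(Rational(13703, 187792399), Mul(Rational(1, 187792399), I, Pow(20190, Rational(1, 2)))) ≈ Add(7.2969e-5, Mul(7.5664e-7, I))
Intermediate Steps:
Function('J')(D, H) = Pow(Add(Mul(78, D), Mul(151, H)), Rational(1, 2)) (Function('J')(D, H) = Pow(Add(H, Add(Mul(78, D), Mul(150, H))), Rational(1, 2)) = Pow(Add(Mul(78, D), Mul(151, H)), Rational(1, 2)))
Pow(Add(Mul(-1, Function('J')(229, -252)), 13703), -1) = Pow(Add(Mul(-1, Pow(Add(Mul(78, 229), Mul(151, -252)), Rational(1, 2))), 13703), -1) = Pow(Add(Mul(-1, Pow(Add(17862, -38052), Rational(1, 2))), 13703), -1) = Pow(Add(Mul(-1, Pow(-20190, Rational(1, 2))), 13703), -1) = Pow(Add(Mul(-1, Mul(I, Pow(20190, Rational(1, 2)))), 13703), -1) = Pow(Add(Mul(-1, I, Pow(20190, Rational(1, 2))), 13703), -1) = Pow(Add(13703, Mul(-1, I, Pow(20190, Rational(1, 2)))), -1)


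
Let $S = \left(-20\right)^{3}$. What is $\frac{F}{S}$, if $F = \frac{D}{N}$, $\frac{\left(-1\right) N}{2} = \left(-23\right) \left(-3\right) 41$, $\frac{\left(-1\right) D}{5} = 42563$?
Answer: $- \frac{42563}{9052800} \approx -0.0047016$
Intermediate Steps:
$D = -212815$ ($D = \left(-5\right) 42563 = -212815$)
$S = -8000$
$N = -5658$ ($N = - 2 \left(-23\right) \left(-3\right) 41 = - 2 \cdot 69 \cdot 41 = \left(-2\right) 2829 = -5658$)
$F = \frac{212815}{5658}$ ($F = - \frac{212815}{-5658} = \left(-212815\right) \left(- \frac{1}{5658}\right) = \frac{212815}{5658} \approx 37.613$)
$\frac{F}{S} = \frac{212815}{5658 \left(-8000\right)} = \frac{212815}{5658} \left(- \frac{1}{8000}\right) = - \frac{42563}{9052800}$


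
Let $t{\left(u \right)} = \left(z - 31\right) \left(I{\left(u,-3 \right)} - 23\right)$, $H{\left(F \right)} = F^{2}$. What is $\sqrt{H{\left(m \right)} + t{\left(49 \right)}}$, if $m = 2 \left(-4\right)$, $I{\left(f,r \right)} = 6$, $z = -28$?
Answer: $\sqrt{1067} \approx 32.665$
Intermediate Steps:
$m = -8$
$t{\left(u \right)} = 1003$ ($t{\left(u \right)} = \left(-28 - 31\right) \left(6 - 23\right) = \left(-59\right) \left(-17\right) = 1003$)
$\sqrt{H{\left(m \right)} + t{\left(49 \right)}} = \sqrt{\left(-8\right)^{2} + 1003} = \sqrt{64 + 1003} = \sqrt{1067}$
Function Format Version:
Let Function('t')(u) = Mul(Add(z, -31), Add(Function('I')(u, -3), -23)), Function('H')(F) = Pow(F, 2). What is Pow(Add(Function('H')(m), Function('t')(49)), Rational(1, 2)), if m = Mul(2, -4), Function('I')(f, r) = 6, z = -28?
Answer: Pow(1067, Rational(1, 2)) ≈ 32.665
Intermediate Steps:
m = -8
Function('t')(u) = 1003 (Function('t')(u) = Mul(Add(-28, -31), Add(6, -23)) = Mul(-59, -17) = 1003)
Pow(Add(Function('H')(m), Function('t')(49)), Rational(1, 2)) = Pow(Add(Pow(-8, 2), 1003), Rational(1, 2)) = Pow(Add(64, 1003), Rational(1, 2)) = Pow(1067, Rational(1, 2))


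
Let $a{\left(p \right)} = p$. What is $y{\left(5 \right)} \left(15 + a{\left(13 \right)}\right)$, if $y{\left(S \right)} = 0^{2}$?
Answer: $0$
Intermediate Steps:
$y{\left(S \right)} = 0$
$y{\left(5 \right)} \left(15 + a{\left(13 \right)}\right) = 0 \left(15 + 13\right) = 0 \cdot 28 = 0$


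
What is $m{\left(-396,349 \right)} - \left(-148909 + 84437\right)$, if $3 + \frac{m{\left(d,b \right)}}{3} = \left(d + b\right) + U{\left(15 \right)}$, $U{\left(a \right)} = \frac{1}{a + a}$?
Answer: $\frac{643221}{10} \approx 64322.0$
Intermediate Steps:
$U{\left(a \right)} = \frac{1}{2 a}$
$m{\left(d,b \right)} = - \frac{89}{10} + 3 b + 3 d$ ($m{\left(d,b \right)} = -9 + 3 \left(\left(d + b\right) + \frac{1}{2 \cdot 15}\right) = -9 + 3 \left(\left(b + d\right) + \frac{1}{2} \cdot \frac{1}{15}\right) = -9 + 3 \left(\left(b + d\right) + \frac{1}{30}\right) = -9 + 3 \left(\frac{1}{30} + b + d\right) = -9 + \left(\frac{1}{10} + 3 b + 3 d\right) = - \frac{89}{10} + 3 b + 3 d$)
$m{\left(-396,349 \right)} - \left(-148909 + 84437\right) = \left(- \frac{89}{10} + 3 \cdot 349 + 3 \left(-396\right)\right) - \left(-148909 + 84437\right) = \left(- \frac{89}{10} + 1047 - 1188\right) - -64472 = - \frac{1499}{10} + 64472 = \frac{643221}{10}$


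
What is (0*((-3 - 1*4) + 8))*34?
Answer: 0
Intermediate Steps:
(0*((-3 - 1*4) + 8))*34 = (0*((-3 - 4) + 8))*34 = (0*(-7 + 8))*34 = (0*1)*34 = 0*34 = 0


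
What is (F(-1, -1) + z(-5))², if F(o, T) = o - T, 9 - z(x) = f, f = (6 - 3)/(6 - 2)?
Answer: 1089/16 ≈ 68.063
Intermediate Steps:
f = ¾ (f = 3/4 = 3*(¼) = ¾ ≈ 0.75000)
z(x) = 33/4 (z(x) = 9 - 1*¾ = 9 - ¾ = 33/4)
(F(-1, -1) + z(-5))² = ((-1 - 1*(-1)) + 33/4)² = ((-1 + 1) + 33/4)² = (0 + 33/4)² = (33/4)² = 1089/16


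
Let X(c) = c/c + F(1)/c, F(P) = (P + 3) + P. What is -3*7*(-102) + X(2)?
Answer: 4291/2 ≈ 2145.5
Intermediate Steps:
F(P) = 3 + 2*P (F(P) = (3 + P) + P = 3 + 2*P)
X(c) = 1 + 5/c (X(c) = c/c + (3 + 2*1)/c = 1 + (3 + 2)/c = 1 + 5/c)
-3*7*(-102) + X(2) = -3*7*(-102) + (5 + 2)/2 = -21*(-102) + (½)*7 = 2142 + 7/2 = 4291/2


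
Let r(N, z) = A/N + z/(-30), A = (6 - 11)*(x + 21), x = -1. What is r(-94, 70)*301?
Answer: -53879/141 ≈ -382.12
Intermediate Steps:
A = -100 (A = (6 - 11)*(-1 + 21) = -5*20 = -100)
r(N, z) = -100/N - z/30 (r(N, z) = -100/N + z/(-30) = -100/N + z*(-1/30) = -100/N - z/30)
r(-94, 70)*301 = (-100/(-94) - 1/30*70)*301 = (-100*(-1/94) - 7/3)*301 = (50/47 - 7/3)*301 = -179/141*301 = -53879/141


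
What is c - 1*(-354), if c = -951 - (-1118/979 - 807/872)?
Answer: -507886787/853688 ≈ -594.93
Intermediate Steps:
c = -810092339/853688 (c = -951 - (-1118*1/979 - 807*1/872) = -951 - (-1118/979 - 807/872) = -951 - 1*(-1764949/853688) = -951 + 1764949/853688 = -810092339/853688 ≈ -948.93)
c - 1*(-354) = -810092339/853688 - 1*(-354) = -810092339/853688 + 354 = -507886787/853688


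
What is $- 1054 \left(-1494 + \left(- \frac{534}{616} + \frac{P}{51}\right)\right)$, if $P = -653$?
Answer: $\frac{734157283}{462} \approx 1.5891 \cdot 10^{6}$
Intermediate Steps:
$- 1054 \left(-1494 + \left(- \frac{534}{616} + \frac{P}{51}\right)\right) = - 1054 \left(-1494 - \left(\frac{267}{308} + \frac{653}{51}\right)\right) = - 1054 \left(-1494 - \frac{214741}{15708}\right) = \left(-1054\right) \left(- \frac{23682493}{15708}\right) = \frac{734157283}{462}$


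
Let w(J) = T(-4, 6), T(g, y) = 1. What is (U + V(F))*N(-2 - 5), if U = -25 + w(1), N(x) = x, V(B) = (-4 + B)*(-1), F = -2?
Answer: 126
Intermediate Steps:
w(J) = 1
V(B) = 4 - B
U = -24 (U = -25 + 1 = -24)
(U + V(F))*N(-2 - 5) = (-24 + (4 - 1*(-2)))*(-2 - 5) = (-24 + (4 + 2))*(-7) = (-24 + 6)*(-7) = -18*(-7) = 126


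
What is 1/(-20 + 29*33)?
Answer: 1/937 ≈ 0.0010672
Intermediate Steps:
1/(-20 + 29*33) = 1/(-20 + 957) = 1/937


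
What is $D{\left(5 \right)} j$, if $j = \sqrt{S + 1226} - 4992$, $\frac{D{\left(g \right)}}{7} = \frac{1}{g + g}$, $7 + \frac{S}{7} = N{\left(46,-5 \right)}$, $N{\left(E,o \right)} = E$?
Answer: $- \frac{17472}{5} + \frac{7 \sqrt{1499}}{10} \approx -3467.3$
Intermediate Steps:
$S = 273$ ($S = -49 + 7 \cdot 46 = -49 + 322 = 273$)
$D{\left(g \right)} = \frac{7}{2 g}$ ($D{\left(g \right)} = \frac{7}{g + g} = \frac{7}{2 g}$)
$j = -4992 + \sqrt{1499}$ ($j = \sqrt{273 + 1226} - 4992 = \sqrt{1499} - 4992 = -4992 + \sqrt{1499} \approx -4953.3$)
$D{\left(5 \right)} j = \frac{7}{2 \cdot 5} \left(-4992 + \sqrt{1499}\right) = \frac{7}{2} \cdot \frac{1}{5} \left(-4992 + \sqrt{1499}\right) = \frac{7 \left(-4992 + \sqrt{1499}\right)}{10} = - \frac{17472}{5} + \frac{7 \sqrt{1499}}{10}$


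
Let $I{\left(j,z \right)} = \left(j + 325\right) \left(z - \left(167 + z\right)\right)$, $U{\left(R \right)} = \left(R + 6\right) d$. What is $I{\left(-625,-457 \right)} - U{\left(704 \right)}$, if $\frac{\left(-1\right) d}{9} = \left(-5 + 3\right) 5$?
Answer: $-13800$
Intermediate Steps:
$d = 90$ ($d = - 9 \left(-5 + 3\right) 5 = - 9 \left(\left(-2\right) 5\right) = \left(-9\right) \left(-10\right) = 90$)
$U{\left(R \right)} = 540 + 90 R$ ($U{\left(R \right)} = \left(R + 6\right) 90 = \left(6 + R\right) 90 = 540 + 90 R$)
$I{\left(j,z \right)} = -54275 - 167 j$ ($I{\left(j,z \right)} = \left(325 + j\right) \left(-167\right) = -54275 - 167 j$)
$I{\left(-625,-457 \right)} - U{\left(704 \right)} = \left(-54275 - -104375\right) - \left(540 + 90 \cdot 704\right) = \left(-54275 + 104375\right) - \left(540 + 63360\right) = 50100 - 63900 = -13800$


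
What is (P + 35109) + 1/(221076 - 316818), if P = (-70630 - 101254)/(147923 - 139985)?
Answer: 164607304529/4691358 ≈ 35087.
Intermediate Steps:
P = -85942/3969 (P = -171884/7938 = -171884*1/7938 = -85942/3969 ≈ -21.653)
(P + 35109) + 1/(221076 - 316818) = (-85942/3969 + 35109) + 1/(221076 - 316818) = 139261679/3969 + 1/(-95742) = 139261679/3969 - 1/95742 = 164607304529/4691358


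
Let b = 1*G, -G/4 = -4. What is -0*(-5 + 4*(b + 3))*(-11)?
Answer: 0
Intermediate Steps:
G = 16 (G = -4*(-4) = 16)
b = 16 (b = 1*16 = 16)
-0*(-5 + 4*(b + 3))*(-11) = -0*(-5 + 4*(16 + 3))*(-11) = -0*(-5 + 4*19)*(-11) = -0*(-5 + 76)*(-11) = -0*71*(-11) = -13*0*(-11) = 0*(-11) = 0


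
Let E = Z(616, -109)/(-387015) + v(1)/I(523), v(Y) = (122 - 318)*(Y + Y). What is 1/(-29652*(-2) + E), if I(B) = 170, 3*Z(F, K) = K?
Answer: 19737765/1170482904449 ≈ 1.6863e-5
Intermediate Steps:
Z(F, K) = K/3
v(Y) = -392*Y
E = -45511111/19737765 (E = ((⅓)*(-109))/(-387015) - 392*1/170 = -109/3*(-1/387015) - 392*1/170 = 109/1161045 - 196/85 = -45511111/19737765 ≈ -2.3058)
1/(-29652*(-2) + E) = 1/(-29652*(-2) - 45511111/19737765) = 1/(-4942*(-12) - 45511111/19737765) = 1/(59304 - 45511111/19737765) = 1/(1170482904449/19737765) = 19737765/1170482904449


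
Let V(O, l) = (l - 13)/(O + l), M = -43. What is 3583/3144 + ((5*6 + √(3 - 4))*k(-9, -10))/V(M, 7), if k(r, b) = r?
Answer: -5089697/3144 - 54*I ≈ -1618.9 - 54.0*I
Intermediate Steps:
V(O, l) = (-13 + l)/(O + l)
3583/3144 + ((5*6 + √(3 - 4))*k(-9, -10))/V(M, 7) = 3583/3144 + ((5*6 + √(3 - 4))*(-9))/(((-13 + 7)/(-43 + 7))) = 3583*(1/3144) + ((30 + √(-1))*(-9))/((-6/(-36))) = 3583/3144 + ((30 + I)*(-9))/((-1/36*(-6))) = 3583/3144 + (-270 - 9*I)/(⅙) = 3583/3144 + (-270 - 9*I)*6 = 3583/3144 + (-1620 - 54*I) = -5089697/3144 - 54*I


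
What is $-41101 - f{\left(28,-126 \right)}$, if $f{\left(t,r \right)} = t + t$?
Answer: $-41157$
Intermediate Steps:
$f{\left(t,r \right)} = 2 t$
$-41101 - f{\left(28,-126 \right)} = -41101 - 2 \cdot 28 = -41101 - 56 = -41157$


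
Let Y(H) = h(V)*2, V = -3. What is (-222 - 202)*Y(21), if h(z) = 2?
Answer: -1696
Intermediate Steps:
Y(H) = 4 (Y(H) = 2*2 = 4)
(-222 - 202)*Y(21) = (-222 - 202)*4 = -424*4 = -1696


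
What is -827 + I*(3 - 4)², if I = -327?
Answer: -1154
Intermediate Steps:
-827 + I*(3 - 4)² = -827 - 327*(3 - 4)² = -827 - 327*(-1)² = -827 - 327*1 = -827 - 327 = -1154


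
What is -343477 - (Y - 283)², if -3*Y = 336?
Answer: -499502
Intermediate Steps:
Y = -112 (Y = -⅓*336 = -112)
-343477 - (Y - 283)² = -343477 - (-112 - 283)² = -343477 - 1*(-395)² = -343477 - 1*156025 = -343477 - 156025 = -499502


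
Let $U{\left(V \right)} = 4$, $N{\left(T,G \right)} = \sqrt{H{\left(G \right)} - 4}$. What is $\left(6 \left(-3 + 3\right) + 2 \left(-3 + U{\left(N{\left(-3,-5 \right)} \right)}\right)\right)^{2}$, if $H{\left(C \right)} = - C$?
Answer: $4$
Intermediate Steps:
$N{\left(T,G \right)} = \sqrt{-4 - G}$ ($N{\left(T,G \right)} = \sqrt{- G - 4} = \sqrt{-4 - G}$)
$\left(6 \left(-3 + 3\right) + 2 \left(-3 + U{\left(N{\left(-3,-5 \right)} \right)}\right)\right)^{2} = \left(6 \left(-3 + 3\right) + 2 \left(-3 + 4\right)\right)^{2} = \left(6 \cdot 0 + 2 \cdot 1\right)^{2} = \left(0 + 2\right)^{2} = 2^{2} = 4$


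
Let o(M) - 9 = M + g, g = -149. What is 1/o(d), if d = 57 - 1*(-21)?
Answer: -1/62 ≈ -0.016129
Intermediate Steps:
d = 78 (d = 57 + 21 = 78)
o(M) = -140 + M (o(M) = 9 + (M - 149) = 9 + (-149 + M) = -140 + M)
1/o(d) = 1/(-140 + 78) = 1/(-62) = -1/62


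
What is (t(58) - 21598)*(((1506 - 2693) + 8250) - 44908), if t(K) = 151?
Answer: 811661715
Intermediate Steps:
(t(58) - 21598)*(((1506 - 2693) + 8250) - 44908) = (151 - 21598)*(((1506 - 2693) + 8250) - 44908) = -21447*((-1187 + 8250) - 44908) = -21447*(7063 - 44908) = -21447*(-37845) = 811661715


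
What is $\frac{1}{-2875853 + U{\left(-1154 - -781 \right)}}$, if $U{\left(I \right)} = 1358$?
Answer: $- \frac{1}{2874495} \approx -3.4789 \cdot 10^{-7}$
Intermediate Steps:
$\frac{1}{-2875853 + U{\left(-1154 - -781 \right)}} = \frac{1}{-2875853 + 1358} = \frac{1}{-2874495} = - \frac{1}{2874495}$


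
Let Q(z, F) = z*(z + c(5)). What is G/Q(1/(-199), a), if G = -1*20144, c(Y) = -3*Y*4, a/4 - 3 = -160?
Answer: -797722544/11941 ≈ -66805.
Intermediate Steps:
a = -628 (a = 12 + 4*(-160) = 12 - 640 = -628)
c(Y) = -12*Y
G = -20144
Q(z, F) = z*(-60 + z) (Q(z, F) = z*(z - 12*5) = z*(z - 60) = z*(-60 + z))
G/Q(1/(-199), a) = -20144*(-199/(-60 + 1/(-199))) = -20144*(-199/(-60 - 1/199)) = -20144/((-1/199*(-11941/199))) = -20144/11941/39601 = -20144*39601/11941 = -797722544/11941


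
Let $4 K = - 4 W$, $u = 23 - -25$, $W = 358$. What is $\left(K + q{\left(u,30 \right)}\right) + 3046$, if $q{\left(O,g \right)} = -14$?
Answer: $2674$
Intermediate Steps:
$u = 48$ ($u = 23 + 25 = 48$)
$K = -358$ ($K = \frac{\left(-4\right) 358}{4} = \frac{1}{4} \left(-1432\right) = -358$)
$\left(K + q{\left(u,30 \right)}\right) + 3046 = \left(-358 - 14\right) + 3046 = -372 + 3046 = 2674$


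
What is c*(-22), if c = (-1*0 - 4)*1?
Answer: 88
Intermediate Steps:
c = -4 (c = (0 - 4)*1 = -4*1 = -4)
c*(-22) = -4*(-22) = 88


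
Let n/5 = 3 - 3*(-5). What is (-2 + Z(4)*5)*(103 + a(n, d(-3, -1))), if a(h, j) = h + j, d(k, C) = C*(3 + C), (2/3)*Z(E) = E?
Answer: 5348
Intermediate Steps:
Z(E) = 3*E/2
n = 90 (n = 5*(3 - 3*(-5)) = 5*(3 + 15) = 5*18 = 90)
(-2 + Z(4)*5)*(103 + a(n, d(-3, -1))) = (-2 + ((3/2)*4)*5)*(103 + (90 - (3 - 1))) = (-2 + 6*5)*(103 + (90 - 1*2)) = (-2 + 30)*(103 + (90 - 2)) = 28*(103 + 88) = 28*191 = 5348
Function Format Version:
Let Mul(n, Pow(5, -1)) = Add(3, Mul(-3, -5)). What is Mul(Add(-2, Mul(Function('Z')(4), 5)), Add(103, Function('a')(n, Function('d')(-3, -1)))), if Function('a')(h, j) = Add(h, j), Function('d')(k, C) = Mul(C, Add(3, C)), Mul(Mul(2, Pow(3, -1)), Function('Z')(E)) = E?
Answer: 5348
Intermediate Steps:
Function('Z')(E) = Mul(Rational(3, 2), E)
n = 90 (n = Mul(5, Add(3, Mul(-3, -5))) = Mul(5, Add(3, 15)) = Mul(5, 18) = 90)
Mul(Add(-2, Mul(Function('Z')(4), 5)), Add(103, Function('a')(n, Function('d')(-3, -1)))) = Mul(Add(-2, Mul(Mul(Rational(3, 2), 4), 5)), Add(103, Add(90, Mul(-1, Add(3, -1))))) = Mul(Add(-2, Mul(6, 5)), Add(103, Add(90, Mul(-1, 2)))) = Mul(Add(-2, 30), Add(103, Add(90, -2))) = Mul(28, Add(103, 88)) = Mul(28, 191) = 5348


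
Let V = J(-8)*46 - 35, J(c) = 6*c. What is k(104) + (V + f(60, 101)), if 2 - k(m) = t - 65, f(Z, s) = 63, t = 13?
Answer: -2126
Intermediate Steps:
k(m) = 54 (k(m) = 2 - (13 - 65) = 2 - 1*(-52) = 2 + 52 = 54)
V = -2243 (V = (6*(-8))*46 - 35 = -48*46 - 35 = -2208 - 35 = -2243)
k(104) + (V + f(60, 101)) = 54 + (-2243 + 63) = 54 - 2180 = -2126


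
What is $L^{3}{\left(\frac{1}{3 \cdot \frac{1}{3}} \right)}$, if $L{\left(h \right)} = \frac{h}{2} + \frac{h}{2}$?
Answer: $1$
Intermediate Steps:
$L{\left(h \right)} = h$ ($L{\left(h \right)} = h \frac{1}{2} + h \frac{1}{2} = \frac{h}{2} + \frac{h}{2} = h$)
$L^{3}{\left(\frac{1}{3 \cdot \frac{1}{3}} \right)} = \left(\frac{1}{3 \cdot \frac{1}{3}}\right)^{3} = \left(1^{-1}\right)^{3} = 1^{3} = 1$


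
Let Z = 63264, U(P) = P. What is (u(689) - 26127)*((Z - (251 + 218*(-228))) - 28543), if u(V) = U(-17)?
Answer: -2200645056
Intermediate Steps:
u(V) = -17
(u(689) - 26127)*((Z - (251 + 218*(-228))) - 28543) = (-17 - 26127)*((63264 - (251 + 218*(-228))) - 28543) = -26144*((63264 - (251 - 49704)) - 28543) = -26144*((63264 - 1*(-49453)) - 28543) = -26144*((63264 + 49453) - 28543) = -26144*(112717 - 28543) = -26144*84174 = -2200645056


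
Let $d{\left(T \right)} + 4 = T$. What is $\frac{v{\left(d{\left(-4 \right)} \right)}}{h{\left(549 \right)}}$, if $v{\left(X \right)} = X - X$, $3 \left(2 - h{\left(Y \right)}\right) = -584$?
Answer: $0$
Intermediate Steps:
$h{\left(Y \right)} = \frac{590}{3}$ ($h{\left(Y \right)} = 2 - - \frac{584}{3} = 2 + \frac{584}{3} = \frac{590}{3}$)
$d{\left(T \right)} = -4 + T$
$v{\left(X \right)} = 0$
$\frac{v{\left(d{\left(-4 \right)} \right)}}{h{\left(549 \right)}} = \frac{0}{\frac{590}{3}} = 0 \cdot \frac{3}{590} = 0$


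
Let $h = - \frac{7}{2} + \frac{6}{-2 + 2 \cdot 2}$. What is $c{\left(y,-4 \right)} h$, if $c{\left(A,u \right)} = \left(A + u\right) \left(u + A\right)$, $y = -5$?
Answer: $- \frac{81}{2} \approx -40.5$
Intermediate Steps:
$c{\left(A,u \right)} = \left(A + u\right)^{2}$ ($c{\left(A,u \right)} = \left(A + u\right) \left(A + u\right) = \left(A + u\right)^{2}$)
$h = - \frac{1}{2}$ ($h = \left(-7\right) \frac{1}{2} + \frac{6}{-2 + 4} = - \frac{7}{2} + \frac{6}{2} = - \frac{7}{2} + 6 \cdot \frac{1}{2} = - \frac{7}{2} + 3 = - \frac{1}{2} \approx -0.5$)
$c{\left(y,-4 \right)} h = \left(-5 - 4\right)^{2} \left(- \frac{1}{2}\right) = \left(-9\right)^{2} \left(- \frac{1}{2}\right) = 81 \left(- \frac{1}{2}\right) = - \frac{81}{2}$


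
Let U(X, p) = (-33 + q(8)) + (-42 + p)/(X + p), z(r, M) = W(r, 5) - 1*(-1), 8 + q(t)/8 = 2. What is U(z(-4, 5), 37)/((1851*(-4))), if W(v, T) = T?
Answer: 872/79593 ≈ 0.010956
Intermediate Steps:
q(t) = -48 (q(t) = -64 + 8*2 = -64 + 16 = -48)
z(r, M) = 6 (z(r, M) = 5 - 1*(-1) = 5 + 1 = 6)
U(X, p) = -81 + (-42 + p)/(X + p) (U(X, p) = (-33 - 48) + (-42 + p)/(X + p) = -81 + (-42 + p)/(X + p))
U(z(-4, 5), 37)/((1851*(-4))) = ((-42 - 81*6 - 80*37)/(6 + 37))/((1851*(-4))) = ((-42 - 486 - 2960)/43)/(-7404) = ((1/43)*(-3488))*(-1/7404) = -3488/43*(-1/7404) = 872/79593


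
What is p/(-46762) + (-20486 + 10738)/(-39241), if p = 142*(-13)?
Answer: 264137431/917493821 ≈ 0.28789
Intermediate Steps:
p = -1846
p/(-46762) + (-20486 + 10738)/(-39241) = -1846/(-46762) + (-20486 + 10738)/(-39241) = -1846*(-1/46762) - 9748*(-1/39241) = 923/23381 + 9748/39241 = 264137431/917493821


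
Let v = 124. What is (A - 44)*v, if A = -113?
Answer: -19468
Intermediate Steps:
(A - 44)*v = (-113 - 44)*124 = -157*124 = -19468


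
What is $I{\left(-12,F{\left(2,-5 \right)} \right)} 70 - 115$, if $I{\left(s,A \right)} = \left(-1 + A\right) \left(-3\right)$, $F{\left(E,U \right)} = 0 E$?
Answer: $95$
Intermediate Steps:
$F{\left(E,U \right)} = 0$
$I{\left(s,A \right)} = 3 - 3 A$
$I{\left(-12,F{\left(2,-5 \right)} \right)} 70 - 115 = \left(3 - 0\right) 70 - 115 = \left(3 + 0\right) 70 - 115 = 3 \cdot 70 - 115 = 210 - 115 = 95$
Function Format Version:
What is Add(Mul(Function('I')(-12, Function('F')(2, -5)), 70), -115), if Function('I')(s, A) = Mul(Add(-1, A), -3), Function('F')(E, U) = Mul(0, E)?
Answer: 95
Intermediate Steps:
Function('F')(E, U) = 0
Function('I')(s, A) = Add(3, Mul(-3, A))
Add(Mul(Function('I')(-12, Function('F')(2, -5)), 70), -115) = Add(Mul(Add(3, Mul(-3, 0)), 70), -115) = Add(Mul(Add(3, 0), 70), -115) = Add(Mul(3, 70), -115) = Add(210, -115) = 95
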